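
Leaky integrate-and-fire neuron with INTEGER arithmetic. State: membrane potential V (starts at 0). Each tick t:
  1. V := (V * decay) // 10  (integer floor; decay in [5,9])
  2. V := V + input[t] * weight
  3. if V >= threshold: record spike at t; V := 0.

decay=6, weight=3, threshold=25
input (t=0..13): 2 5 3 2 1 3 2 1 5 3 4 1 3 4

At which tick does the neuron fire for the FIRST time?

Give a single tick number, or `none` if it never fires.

t=0: input=2 -> V=6
t=1: input=5 -> V=18
t=2: input=3 -> V=19
t=3: input=2 -> V=17
t=4: input=1 -> V=13
t=5: input=3 -> V=16
t=6: input=2 -> V=15
t=7: input=1 -> V=12
t=8: input=5 -> V=22
t=9: input=3 -> V=22
t=10: input=4 -> V=0 FIRE
t=11: input=1 -> V=3
t=12: input=3 -> V=10
t=13: input=4 -> V=18

Answer: 10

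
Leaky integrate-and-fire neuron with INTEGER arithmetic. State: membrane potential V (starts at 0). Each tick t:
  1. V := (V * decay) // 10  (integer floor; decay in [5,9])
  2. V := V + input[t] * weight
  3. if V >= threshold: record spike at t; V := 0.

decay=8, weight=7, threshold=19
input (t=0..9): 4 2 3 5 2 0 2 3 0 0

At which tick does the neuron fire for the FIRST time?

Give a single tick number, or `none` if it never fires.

t=0: input=4 -> V=0 FIRE
t=1: input=2 -> V=14
t=2: input=3 -> V=0 FIRE
t=3: input=5 -> V=0 FIRE
t=4: input=2 -> V=14
t=5: input=0 -> V=11
t=6: input=2 -> V=0 FIRE
t=7: input=3 -> V=0 FIRE
t=8: input=0 -> V=0
t=9: input=0 -> V=0

Answer: 0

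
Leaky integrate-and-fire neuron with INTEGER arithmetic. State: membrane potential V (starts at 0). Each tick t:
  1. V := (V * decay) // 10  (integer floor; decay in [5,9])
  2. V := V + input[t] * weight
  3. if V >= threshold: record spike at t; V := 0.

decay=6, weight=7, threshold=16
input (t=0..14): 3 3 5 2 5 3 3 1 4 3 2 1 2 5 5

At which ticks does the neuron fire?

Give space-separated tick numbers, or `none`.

Answer: 0 1 2 4 5 6 8 9 12 13 14

Derivation:
t=0: input=3 -> V=0 FIRE
t=1: input=3 -> V=0 FIRE
t=2: input=5 -> V=0 FIRE
t=3: input=2 -> V=14
t=4: input=5 -> V=0 FIRE
t=5: input=3 -> V=0 FIRE
t=6: input=3 -> V=0 FIRE
t=7: input=1 -> V=7
t=8: input=4 -> V=0 FIRE
t=9: input=3 -> V=0 FIRE
t=10: input=2 -> V=14
t=11: input=1 -> V=15
t=12: input=2 -> V=0 FIRE
t=13: input=5 -> V=0 FIRE
t=14: input=5 -> V=0 FIRE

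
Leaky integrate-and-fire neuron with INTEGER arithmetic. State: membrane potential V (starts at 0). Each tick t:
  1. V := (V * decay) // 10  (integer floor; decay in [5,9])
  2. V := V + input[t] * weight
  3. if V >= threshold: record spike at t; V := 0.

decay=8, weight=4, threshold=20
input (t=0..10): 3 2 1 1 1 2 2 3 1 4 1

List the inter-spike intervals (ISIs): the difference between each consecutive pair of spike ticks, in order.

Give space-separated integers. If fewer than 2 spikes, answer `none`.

Answer: 4

Derivation:
t=0: input=3 -> V=12
t=1: input=2 -> V=17
t=2: input=1 -> V=17
t=3: input=1 -> V=17
t=4: input=1 -> V=17
t=5: input=2 -> V=0 FIRE
t=6: input=2 -> V=8
t=7: input=3 -> V=18
t=8: input=1 -> V=18
t=9: input=4 -> V=0 FIRE
t=10: input=1 -> V=4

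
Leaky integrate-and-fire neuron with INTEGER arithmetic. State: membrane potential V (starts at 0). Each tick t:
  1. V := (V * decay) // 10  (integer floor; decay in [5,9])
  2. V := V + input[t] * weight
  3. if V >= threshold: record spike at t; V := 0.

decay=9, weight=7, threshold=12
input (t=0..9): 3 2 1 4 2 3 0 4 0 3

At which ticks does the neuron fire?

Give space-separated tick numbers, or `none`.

Answer: 0 1 3 4 5 7 9

Derivation:
t=0: input=3 -> V=0 FIRE
t=1: input=2 -> V=0 FIRE
t=2: input=1 -> V=7
t=3: input=4 -> V=0 FIRE
t=4: input=2 -> V=0 FIRE
t=5: input=3 -> V=0 FIRE
t=6: input=0 -> V=0
t=7: input=4 -> V=0 FIRE
t=8: input=0 -> V=0
t=9: input=3 -> V=0 FIRE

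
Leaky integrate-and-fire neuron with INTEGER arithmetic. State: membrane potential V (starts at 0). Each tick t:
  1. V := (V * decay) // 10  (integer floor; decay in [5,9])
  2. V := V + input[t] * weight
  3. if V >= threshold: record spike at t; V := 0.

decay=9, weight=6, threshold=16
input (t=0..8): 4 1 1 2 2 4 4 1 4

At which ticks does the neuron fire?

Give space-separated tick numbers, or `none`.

t=0: input=4 -> V=0 FIRE
t=1: input=1 -> V=6
t=2: input=1 -> V=11
t=3: input=2 -> V=0 FIRE
t=4: input=2 -> V=12
t=5: input=4 -> V=0 FIRE
t=6: input=4 -> V=0 FIRE
t=7: input=1 -> V=6
t=8: input=4 -> V=0 FIRE

Answer: 0 3 5 6 8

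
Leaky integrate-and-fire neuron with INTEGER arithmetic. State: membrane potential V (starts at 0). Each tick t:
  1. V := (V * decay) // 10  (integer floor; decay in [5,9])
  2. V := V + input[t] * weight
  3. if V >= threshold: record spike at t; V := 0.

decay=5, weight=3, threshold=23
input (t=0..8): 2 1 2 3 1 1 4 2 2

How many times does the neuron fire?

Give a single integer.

Answer: 0

Derivation:
t=0: input=2 -> V=6
t=1: input=1 -> V=6
t=2: input=2 -> V=9
t=3: input=3 -> V=13
t=4: input=1 -> V=9
t=5: input=1 -> V=7
t=6: input=4 -> V=15
t=7: input=2 -> V=13
t=8: input=2 -> V=12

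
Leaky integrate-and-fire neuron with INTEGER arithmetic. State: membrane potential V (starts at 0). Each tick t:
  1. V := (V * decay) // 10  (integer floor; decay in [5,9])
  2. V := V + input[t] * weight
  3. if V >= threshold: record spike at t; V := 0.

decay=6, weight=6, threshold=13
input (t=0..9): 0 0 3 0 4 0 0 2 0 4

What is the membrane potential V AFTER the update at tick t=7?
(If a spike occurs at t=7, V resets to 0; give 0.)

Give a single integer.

Answer: 12

Derivation:
t=0: input=0 -> V=0
t=1: input=0 -> V=0
t=2: input=3 -> V=0 FIRE
t=3: input=0 -> V=0
t=4: input=4 -> V=0 FIRE
t=5: input=0 -> V=0
t=6: input=0 -> V=0
t=7: input=2 -> V=12
t=8: input=0 -> V=7
t=9: input=4 -> V=0 FIRE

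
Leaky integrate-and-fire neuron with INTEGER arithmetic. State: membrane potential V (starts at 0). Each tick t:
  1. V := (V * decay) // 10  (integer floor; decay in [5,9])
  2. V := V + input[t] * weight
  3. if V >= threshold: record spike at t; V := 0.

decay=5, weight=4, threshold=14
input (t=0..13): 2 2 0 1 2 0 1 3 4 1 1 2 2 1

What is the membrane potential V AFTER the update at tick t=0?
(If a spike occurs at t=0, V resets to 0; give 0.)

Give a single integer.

Answer: 8

Derivation:
t=0: input=2 -> V=8
t=1: input=2 -> V=12
t=2: input=0 -> V=6
t=3: input=1 -> V=7
t=4: input=2 -> V=11
t=5: input=0 -> V=5
t=6: input=1 -> V=6
t=7: input=3 -> V=0 FIRE
t=8: input=4 -> V=0 FIRE
t=9: input=1 -> V=4
t=10: input=1 -> V=6
t=11: input=2 -> V=11
t=12: input=2 -> V=13
t=13: input=1 -> V=10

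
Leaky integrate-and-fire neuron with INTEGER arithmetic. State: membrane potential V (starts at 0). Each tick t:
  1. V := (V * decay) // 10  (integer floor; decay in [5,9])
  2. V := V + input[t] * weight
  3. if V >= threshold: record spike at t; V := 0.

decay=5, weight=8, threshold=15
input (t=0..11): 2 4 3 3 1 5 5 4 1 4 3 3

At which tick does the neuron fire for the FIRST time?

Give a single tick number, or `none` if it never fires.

Answer: 0

Derivation:
t=0: input=2 -> V=0 FIRE
t=1: input=4 -> V=0 FIRE
t=2: input=3 -> V=0 FIRE
t=3: input=3 -> V=0 FIRE
t=4: input=1 -> V=8
t=5: input=5 -> V=0 FIRE
t=6: input=5 -> V=0 FIRE
t=7: input=4 -> V=0 FIRE
t=8: input=1 -> V=8
t=9: input=4 -> V=0 FIRE
t=10: input=3 -> V=0 FIRE
t=11: input=3 -> V=0 FIRE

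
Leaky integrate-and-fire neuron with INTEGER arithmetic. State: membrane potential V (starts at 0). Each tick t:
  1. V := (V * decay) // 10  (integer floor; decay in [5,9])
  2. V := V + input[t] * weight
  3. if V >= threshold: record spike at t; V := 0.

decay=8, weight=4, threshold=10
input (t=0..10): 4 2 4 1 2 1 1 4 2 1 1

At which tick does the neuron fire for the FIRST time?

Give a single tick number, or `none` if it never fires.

Answer: 0

Derivation:
t=0: input=4 -> V=0 FIRE
t=1: input=2 -> V=8
t=2: input=4 -> V=0 FIRE
t=3: input=1 -> V=4
t=4: input=2 -> V=0 FIRE
t=5: input=1 -> V=4
t=6: input=1 -> V=7
t=7: input=4 -> V=0 FIRE
t=8: input=2 -> V=8
t=9: input=1 -> V=0 FIRE
t=10: input=1 -> V=4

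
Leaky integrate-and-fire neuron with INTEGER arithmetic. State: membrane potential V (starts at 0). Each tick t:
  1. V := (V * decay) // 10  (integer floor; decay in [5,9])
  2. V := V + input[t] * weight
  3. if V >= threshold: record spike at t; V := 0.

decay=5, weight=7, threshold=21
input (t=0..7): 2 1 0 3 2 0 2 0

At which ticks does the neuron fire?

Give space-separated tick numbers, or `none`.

Answer: 3

Derivation:
t=0: input=2 -> V=14
t=1: input=1 -> V=14
t=2: input=0 -> V=7
t=3: input=3 -> V=0 FIRE
t=4: input=2 -> V=14
t=5: input=0 -> V=7
t=6: input=2 -> V=17
t=7: input=0 -> V=8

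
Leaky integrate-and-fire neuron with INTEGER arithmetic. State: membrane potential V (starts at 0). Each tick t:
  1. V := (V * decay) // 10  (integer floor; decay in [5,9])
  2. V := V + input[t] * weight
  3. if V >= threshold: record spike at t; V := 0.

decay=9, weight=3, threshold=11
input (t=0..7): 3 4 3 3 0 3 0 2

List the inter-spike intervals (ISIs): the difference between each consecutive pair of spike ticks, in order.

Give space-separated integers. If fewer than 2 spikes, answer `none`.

t=0: input=3 -> V=9
t=1: input=4 -> V=0 FIRE
t=2: input=3 -> V=9
t=3: input=3 -> V=0 FIRE
t=4: input=0 -> V=0
t=5: input=3 -> V=9
t=6: input=0 -> V=8
t=7: input=2 -> V=0 FIRE

Answer: 2 4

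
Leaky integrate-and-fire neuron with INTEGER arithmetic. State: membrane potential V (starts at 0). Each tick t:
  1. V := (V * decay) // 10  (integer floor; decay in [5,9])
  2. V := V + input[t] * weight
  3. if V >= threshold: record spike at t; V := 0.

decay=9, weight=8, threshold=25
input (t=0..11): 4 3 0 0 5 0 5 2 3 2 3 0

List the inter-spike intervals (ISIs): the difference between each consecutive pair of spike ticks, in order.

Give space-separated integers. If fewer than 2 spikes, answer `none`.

Answer: 4 2 2 2

Derivation:
t=0: input=4 -> V=0 FIRE
t=1: input=3 -> V=24
t=2: input=0 -> V=21
t=3: input=0 -> V=18
t=4: input=5 -> V=0 FIRE
t=5: input=0 -> V=0
t=6: input=5 -> V=0 FIRE
t=7: input=2 -> V=16
t=8: input=3 -> V=0 FIRE
t=9: input=2 -> V=16
t=10: input=3 -> V=0 FIRE
t=11: input=0 -> V=0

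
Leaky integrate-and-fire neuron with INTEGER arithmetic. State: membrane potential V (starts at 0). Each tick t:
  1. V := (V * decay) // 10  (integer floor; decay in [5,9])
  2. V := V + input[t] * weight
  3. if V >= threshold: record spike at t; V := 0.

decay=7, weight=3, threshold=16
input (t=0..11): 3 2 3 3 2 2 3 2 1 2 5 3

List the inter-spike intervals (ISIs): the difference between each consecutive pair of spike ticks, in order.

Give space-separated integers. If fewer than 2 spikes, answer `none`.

Answer: 4 4

Derivation:
t=0: input=3 -> V=9
t=1: input=2 -> V=12
t=2: input=3 -> V=0 FIRE
t=3: input=3 -> V=9
t=4: input=2 -> V=12
t=5: input=2 -> V=14
t=6: input=3 -> V=0 FIRE
t=7: input=2 -> V=6
t=8: input=1 -> V=7
t=9: input=2 -> V=10
t=10: input=5 -> V=0 FIRE
t=11: input=3 -> V=9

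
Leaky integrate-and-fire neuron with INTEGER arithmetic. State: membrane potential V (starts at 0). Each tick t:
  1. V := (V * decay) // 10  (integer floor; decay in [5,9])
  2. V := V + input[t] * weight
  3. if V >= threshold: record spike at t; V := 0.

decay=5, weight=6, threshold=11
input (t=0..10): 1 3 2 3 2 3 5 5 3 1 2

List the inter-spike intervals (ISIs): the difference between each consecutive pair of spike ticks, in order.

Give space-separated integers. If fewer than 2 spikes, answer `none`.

t=0: input=1 -> V=6
t=1: input=3 -> V=0 FIRE
t=2: input=2 -> V=0 FIRE
t=3: input=3 -> V=0 FIRE
t=4: input=2 -> V=0 FIRE
t=5: input=3 -> V=0 FIRE
t=6: input=5 -> V=0 FIRE
t=7: input=5 -> V=0 FIRE
t=8: input=3 -> V=0 FIRE
t=9: input=1 -> V=6
t=10: input=2 -> V=0 FIRE

Answer: 1 1 1 1 1 1 1 2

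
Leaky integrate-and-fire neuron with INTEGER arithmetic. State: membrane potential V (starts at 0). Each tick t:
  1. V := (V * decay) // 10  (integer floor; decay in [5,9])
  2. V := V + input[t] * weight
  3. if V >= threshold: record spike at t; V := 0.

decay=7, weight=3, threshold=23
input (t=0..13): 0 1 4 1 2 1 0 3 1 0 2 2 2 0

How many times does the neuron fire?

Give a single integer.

t=0: input=0 -> V=0
t=1: input=1 -> V=3
t=2: input=4 -> V=14
t=3: input=1 -> V=12
t=4: input=2 -> V=14
t=5: input=1 -> V=12
t=6: input=0 -> V=8
t=7: input=3 -> V=14
t=8: input=1 -> V=12
t=9: input=0 -> V=8
t=10: input=2 -> V=11
t=11: input=2 -> V=13
t=12: input=2 -> V=15
t=13: input=0 -> V=10

Answer: 0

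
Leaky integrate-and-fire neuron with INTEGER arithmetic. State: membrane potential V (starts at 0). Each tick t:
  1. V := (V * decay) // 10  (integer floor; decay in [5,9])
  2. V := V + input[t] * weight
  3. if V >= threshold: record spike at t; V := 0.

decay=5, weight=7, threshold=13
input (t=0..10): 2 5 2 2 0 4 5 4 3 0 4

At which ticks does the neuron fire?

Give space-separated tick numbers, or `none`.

t=0: input=2 -> V=0 FIRE
t=1: input=5 -> V=0 FIRE
t=2: input=2 -> V=0 FIRE
t=3: input=2 -> V=0 FIRE
t=4: input=0 -> V=0
t=5: input=4 -> V=0 FIRE
t=6: input=5 -> V=0 FIRE
t=7: input=4 -> V=0 FIRE
t=8: input=3 -> V=0 FIRE
t=9: input=0 -> V=0
t=10: input=4 -> V=0 FIRE

Answer: 0 1 2 3 5 6 7 8 10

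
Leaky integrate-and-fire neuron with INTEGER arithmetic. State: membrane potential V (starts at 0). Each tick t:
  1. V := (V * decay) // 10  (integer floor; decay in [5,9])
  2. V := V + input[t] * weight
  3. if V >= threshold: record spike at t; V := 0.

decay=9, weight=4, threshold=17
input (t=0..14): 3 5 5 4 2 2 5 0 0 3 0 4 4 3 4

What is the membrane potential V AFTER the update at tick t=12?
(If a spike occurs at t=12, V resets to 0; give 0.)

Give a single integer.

t=0: input=3 -> V=12
t=1: input=5 -> V=0 FIRE
t=2: input=5 -> V=0 FIRE
t=3: input=4 -> V=16
t=4: input=2 -> V=0 FIRE
t=5: input=2 -> V=8
t=6: input=5 -> V=0 FIRE
t=7: input=0 -> V=0
t=8: input=0 -> V=0
t=9: input=3 -> V=12
t=10: input=0 -> V=10
t=11: input=4 -> V=0 FIRE
t=12: input=4 -> V=16
t=13: input=3 -> V=0 FIRE
t=14: input=4 -> V=16

Answer: 16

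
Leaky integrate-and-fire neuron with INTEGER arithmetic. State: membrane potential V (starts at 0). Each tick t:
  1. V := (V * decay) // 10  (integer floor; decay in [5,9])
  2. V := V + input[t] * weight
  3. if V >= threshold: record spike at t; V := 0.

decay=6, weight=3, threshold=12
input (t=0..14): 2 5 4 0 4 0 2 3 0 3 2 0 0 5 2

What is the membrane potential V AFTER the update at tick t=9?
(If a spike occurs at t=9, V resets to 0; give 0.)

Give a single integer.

Answer: 9

Derivation:
t=0: input=2 -> V=6
t=1: input=5 -> V=0 FIRE
t=2: input=4 -> V=0 FIRE
t=3: input=0 -> V=0
t=4: input=4 -> V=0 FIRE
t=5: input=0 -> V=0
t=6: input=2 -> V=6
t=7: input=3 -> V=0 FIRE
t=8: input=0 -> V=0
t=9: input=3 -> V=9
t=10: input=2 -> V=11
t=11: input=0 -> V=6
t=12: input=0 -> V=3
t=13: input=5 -> V=0 FIRE
t=14: input=2 -> V=6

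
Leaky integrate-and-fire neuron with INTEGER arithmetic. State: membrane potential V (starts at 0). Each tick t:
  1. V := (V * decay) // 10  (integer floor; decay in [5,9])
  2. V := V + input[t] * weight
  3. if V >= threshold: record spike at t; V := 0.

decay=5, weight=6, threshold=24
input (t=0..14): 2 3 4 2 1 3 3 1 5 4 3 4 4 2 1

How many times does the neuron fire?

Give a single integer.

t=0: input=2 -> V=12
t=1: input=3 -> V=0 FIRE
t=2: input=4 -> V=0 FIRE
t=3: input=2 -> V=12
t=4: input=1 -> V=12
t=5: input=3 -> V=0 FIRE
t=6: input=3 -> V=18
t=7: input=1 -> V=15
t=8: input=5 -> V=0 FIRE
t=9: input=4 -> V=0 FIRE
t=10: input=3 -> V=18
t=11: input=4 -> V=0 FIRE
t=12: input=4 -> V=0 FIRE
t=13: input=2 -> V=12
t=14: input=1 -> V=12

Answer: 7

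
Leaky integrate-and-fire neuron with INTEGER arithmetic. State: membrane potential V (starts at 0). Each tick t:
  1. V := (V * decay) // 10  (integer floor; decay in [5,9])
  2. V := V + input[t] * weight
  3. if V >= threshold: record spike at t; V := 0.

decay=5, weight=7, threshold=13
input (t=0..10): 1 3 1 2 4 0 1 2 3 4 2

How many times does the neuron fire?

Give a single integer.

Answer: 7

Derivation:
t=0: input=1 -> V=7
t=1: input=3 -> V=0 FIRE
t=2: input=1 -> V=7
t=3: input=2 -> V=0 FIRE
t=4: input=4 -> V=0 FIRE
t=5: input=0 -> V=0
t=6: input=1 -> V=7
t=7: input=2 -> V=0 FIRE
t=8: input=3 -> V=0 FIRE
t=9: input=4 -> V=0 FIRE
t=10: input=2 -> V=0 FIRE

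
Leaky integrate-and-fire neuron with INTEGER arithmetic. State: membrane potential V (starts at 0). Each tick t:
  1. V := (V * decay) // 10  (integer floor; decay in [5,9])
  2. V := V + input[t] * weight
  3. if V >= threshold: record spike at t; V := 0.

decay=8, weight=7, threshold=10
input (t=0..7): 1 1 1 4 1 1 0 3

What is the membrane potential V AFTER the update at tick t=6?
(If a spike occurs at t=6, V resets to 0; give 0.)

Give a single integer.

t=0: input=1 -> V=7
t=1: input=1 -> V=0 FIRE
t=2: input=1 -> V=7
t=3: input=4 -> V=0 FIRE
t=4: input=1 -> V=7
t=5: input=1 -> V=0 FIRE
t=6: input=0 -> V=0
t=7: input=3 -> V=0 FIRE

Answer: 0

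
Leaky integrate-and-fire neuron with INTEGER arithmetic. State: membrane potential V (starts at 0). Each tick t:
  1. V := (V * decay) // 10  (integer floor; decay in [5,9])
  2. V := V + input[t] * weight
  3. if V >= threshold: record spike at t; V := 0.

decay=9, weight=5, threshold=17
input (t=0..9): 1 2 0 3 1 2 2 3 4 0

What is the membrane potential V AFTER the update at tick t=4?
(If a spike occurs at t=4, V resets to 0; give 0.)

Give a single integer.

t=0: input=1 -> V=5
t=1: input=2 -> V=14
t=2: input=0 -> V=12
t=3: input=3 -> V=0 FIRE
t=4: input=1 -> V=5
t=5: input=2 -> V=14
t=6: input=2 -> V=0 FIRE
t=7: input=3 -> V=15
t=8: input=4 -> V=0 FIRE
t=9: input=0 -> V=0

Answer: 5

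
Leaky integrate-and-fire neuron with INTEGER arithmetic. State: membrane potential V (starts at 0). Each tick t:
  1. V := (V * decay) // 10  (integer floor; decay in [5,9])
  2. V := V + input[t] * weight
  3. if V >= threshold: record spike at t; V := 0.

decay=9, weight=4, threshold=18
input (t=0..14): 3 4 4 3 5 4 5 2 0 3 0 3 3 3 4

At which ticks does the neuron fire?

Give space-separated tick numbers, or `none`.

Answer: 1 3 4 6 9 12 14

Derivation:
t=0: input=3 -> V=12
t=1: input=4 -> V=0 FIRE
t=2: input=4 -> V=16
t=3: input=3 -> V=0 FIRE
t=4: input=5 -> V=0 FIRE
t=5: input=4 -> V=16
t=6: input=5 -> V=0 FIRE
t=7: input=2 -> V=8
t=8: input=0 -> V=7
t=9: input=3 -> V=0 FIRE
t=10: input=0 -> V=0
t=11: input=3 -> V=12
t=12: input=3 -> V=0 FIRE
t=13: input=3 -> V=12
t=14: input=4 -> V=0 FIRE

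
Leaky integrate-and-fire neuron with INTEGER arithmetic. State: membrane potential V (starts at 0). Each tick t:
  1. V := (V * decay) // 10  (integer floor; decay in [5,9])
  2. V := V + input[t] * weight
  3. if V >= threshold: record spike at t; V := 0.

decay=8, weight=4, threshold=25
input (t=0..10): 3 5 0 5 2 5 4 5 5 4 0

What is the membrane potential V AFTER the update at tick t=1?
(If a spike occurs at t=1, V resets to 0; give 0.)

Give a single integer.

t=0: input=3 -> V=12
t=1: input=5 -> V=0 FIRE
t=2: input=0 -> V=0
t=3: input=5 -> V=20
t=4: input=2 -> V=24
t=5: input=5 -> V=0 FIRE
t=6: input=4 -> V=16
t=7: input=5 -> V=0 FIRE
t=8: input=5 -> V=20
t=9: input=4 -> V=0 FIRE
t=10: input=0 -> V=0

Answer: 0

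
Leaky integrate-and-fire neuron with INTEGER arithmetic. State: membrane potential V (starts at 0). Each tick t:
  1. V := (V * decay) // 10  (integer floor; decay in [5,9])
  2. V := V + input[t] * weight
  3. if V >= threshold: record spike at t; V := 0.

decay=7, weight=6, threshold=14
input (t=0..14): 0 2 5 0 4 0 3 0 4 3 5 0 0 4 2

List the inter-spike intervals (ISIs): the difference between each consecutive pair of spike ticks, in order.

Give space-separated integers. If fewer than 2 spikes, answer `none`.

Answer: 2 2 2 1 1 3

Derivation:
t=0: input=0 -> V=0
t=1: input=2 -> V=12
t=2: input=5 -> V=0 FIRE
t=3: input=0 -> V=0
t=4: input=4 -> V=0 FIRE
t=5: input=0 -> V=0
t=6: input=3 -> V=0 FIRE
t=7: input=0 -> V=0
t=8: input=4 -> V=0 FIRE
t=9: input=3 -> V=0 FIRE
t=10: input=5 -> V=0 FIRE
t=11: input=0 -> V=0
t=12: input=0 -> V=0
t=13: input=4 -> V=0 FIRE
t=14: input=2 -> V=12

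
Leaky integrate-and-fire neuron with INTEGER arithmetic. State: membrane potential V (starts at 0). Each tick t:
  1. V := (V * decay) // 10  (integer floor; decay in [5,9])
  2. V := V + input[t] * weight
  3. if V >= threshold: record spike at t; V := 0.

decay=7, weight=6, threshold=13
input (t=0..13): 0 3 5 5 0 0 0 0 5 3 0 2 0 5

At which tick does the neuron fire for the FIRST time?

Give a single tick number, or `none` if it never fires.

Answer: 1

Derivation:
t=0: input=0 -> V=0
t=1: input=3 -> V=0 FIRE
t=2: input=5 -> V=0 FIRE
t=3: input=5 -> V=0 FIRE
t=4: input=0 -> V=0
t=5: input=0 -> V=0
t=6: input=0 -> V=0
t=7: input=0 -> V=0
t=8: input=5 -> V=0 FIRE
t=9: input=3 -> V=0 FIRE
t=10: input=0 -> V=0
t=11: input=2 -> V=12
t=12: input=0 -> V=8
t=13: input=5 -> V=0 FIRE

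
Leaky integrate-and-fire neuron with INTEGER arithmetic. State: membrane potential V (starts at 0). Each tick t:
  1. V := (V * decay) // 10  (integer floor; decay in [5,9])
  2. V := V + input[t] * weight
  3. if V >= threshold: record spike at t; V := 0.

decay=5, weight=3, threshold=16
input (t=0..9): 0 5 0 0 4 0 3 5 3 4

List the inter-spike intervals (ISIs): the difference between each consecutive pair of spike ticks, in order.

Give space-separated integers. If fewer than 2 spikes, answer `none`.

t=0: input=0 -> V=0
t=1: input=5 -> V=15
t=2: input=0 -> V=7
t=3: input=0 -> V=3
t=4: input=4 -> V=13
t=5: input=0 -> V=6
t=6: input=3 -> V=12
t=7: input=5 -> V=0 FIRE
t=8: input=3 -> V=9
t=9: input=4 -> V=0 FIRE

Answer: 2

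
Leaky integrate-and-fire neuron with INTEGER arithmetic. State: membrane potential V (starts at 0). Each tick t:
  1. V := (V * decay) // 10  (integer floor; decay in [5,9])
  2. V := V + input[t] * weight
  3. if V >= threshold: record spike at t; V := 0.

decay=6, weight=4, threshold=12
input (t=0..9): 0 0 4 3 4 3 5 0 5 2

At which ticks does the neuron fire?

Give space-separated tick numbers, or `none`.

Answer: 2 3 4 5 6 8

Derivation:
t=0: input=0 -> V=0
t=1: input=0 -> V=0
t=2: input=4 -> V=0 FIRE
t=3: input=3 -> V=0 FIRE
t=4: input=4 -> V=0 FIRE
t=5: input=3 -> V=0 FIRE
t=6: input=5 -> V=0 FIRE
t=7: input=0 -> V=0
t=8: input=5 -> V=0 FIRE
t=9: input=2 -> V=8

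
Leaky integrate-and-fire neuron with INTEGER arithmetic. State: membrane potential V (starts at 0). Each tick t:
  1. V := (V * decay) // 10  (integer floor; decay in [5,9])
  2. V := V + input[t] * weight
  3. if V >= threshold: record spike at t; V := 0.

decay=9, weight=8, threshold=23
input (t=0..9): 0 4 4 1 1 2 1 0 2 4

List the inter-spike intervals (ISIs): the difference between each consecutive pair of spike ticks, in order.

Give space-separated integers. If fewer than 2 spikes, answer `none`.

Answer: 1 3 4

Derivation:
t=0: input=0 -> V=0
t=1: input=4 -> V=0 FIRE
t=2: input=4 -> V=0 FIRE
t=3: input=1 -> V=8
t=4: input=1 -> V=15
t=5: input=2 -> V=0 FIRE
t=6: input=1 -> V=8
t=7: input=0 -> V=7
t=8: input=2 -> V=22
t=9: input=4 -> V=0 FIRE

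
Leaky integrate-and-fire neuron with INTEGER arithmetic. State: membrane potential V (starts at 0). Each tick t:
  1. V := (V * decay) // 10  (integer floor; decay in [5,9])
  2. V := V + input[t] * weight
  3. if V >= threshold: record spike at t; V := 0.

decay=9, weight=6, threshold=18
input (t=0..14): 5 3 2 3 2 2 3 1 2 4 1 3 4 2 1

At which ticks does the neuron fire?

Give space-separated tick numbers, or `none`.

Answer: 0 1 3 5 6 9 11 12

Derivation:
t=0: input=5 -> V=0 FIRE
t=1: input=3 -> V=0 FIRE
t=2: input=2 -> V=12
t=3: input=3 -> V=0 FIRE
t=4: input=2 -> V=12
t=5: input=2 -> V=0 FIRE
t=6: input=3 -> V=0 FIRE
t=7: input=1 -> V=6
t=8: input=2 -> V=17
t=9: input=4 -> V=0 FIRE
t=10: input=1 -> V=6
t=11: input=3 -> V=0 FIRE
t=12: input=4 -> V=0 FIRE
t=13: input=2 -> V=12
t=14: input=1 -> V=16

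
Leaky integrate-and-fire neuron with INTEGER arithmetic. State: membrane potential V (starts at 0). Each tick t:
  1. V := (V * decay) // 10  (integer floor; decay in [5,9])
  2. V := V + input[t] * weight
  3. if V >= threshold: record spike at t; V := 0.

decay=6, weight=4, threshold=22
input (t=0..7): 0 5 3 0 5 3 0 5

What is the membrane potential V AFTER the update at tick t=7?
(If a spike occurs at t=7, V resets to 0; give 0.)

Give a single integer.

Answer: 20

Derivation:
t=0: input=0 -> V=0
t=1: input=5 -> V=20
t=2: input=3 -> V=0 FIRE
t=3: input=0 -> V=0
t=4: input=5 -> V=20
t=5: input=3 -> V=0 FIRE
t=6: input=0 -> V=0
t=7: input=5 -> V=20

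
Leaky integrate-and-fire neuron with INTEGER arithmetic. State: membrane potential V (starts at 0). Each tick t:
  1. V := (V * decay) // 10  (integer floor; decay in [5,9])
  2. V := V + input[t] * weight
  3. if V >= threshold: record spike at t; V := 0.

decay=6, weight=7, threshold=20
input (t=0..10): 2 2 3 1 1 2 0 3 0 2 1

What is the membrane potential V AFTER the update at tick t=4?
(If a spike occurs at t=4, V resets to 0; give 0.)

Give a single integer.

t=0: input=2 -> V=14
t=1: input=2 -> V=0 FIRE
t=2: input=3 -> V=0 FIRE
t=3: input=1 -> V=7
t=4: input=1 -> V=11
t=5: input=2 -> V=0 FIRE
t=6: input=0 -> V=0
t=7: input=3 -> V=0 FIRE
t=8: input=0 -> V=0
t=9: input=2 -> V=14
t=10: input=1 -> V=15

Answer: 11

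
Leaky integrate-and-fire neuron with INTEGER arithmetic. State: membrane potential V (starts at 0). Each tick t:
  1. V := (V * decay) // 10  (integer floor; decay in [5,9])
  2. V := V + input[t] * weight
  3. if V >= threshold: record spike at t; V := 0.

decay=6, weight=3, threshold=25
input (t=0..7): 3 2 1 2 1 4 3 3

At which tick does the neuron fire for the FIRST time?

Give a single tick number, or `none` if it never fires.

Answer: none

Derivation:
t=0: input=3 -> V=9
t=1: input=2 -> V=11
t=2: input=1 -> V=9
t=3: input=2 -> V=11
t=4: input=1 -> V=9
t=5: input=4 -> V=17
t=6: input=3 -> V=19
t=7: input=3 -> V=20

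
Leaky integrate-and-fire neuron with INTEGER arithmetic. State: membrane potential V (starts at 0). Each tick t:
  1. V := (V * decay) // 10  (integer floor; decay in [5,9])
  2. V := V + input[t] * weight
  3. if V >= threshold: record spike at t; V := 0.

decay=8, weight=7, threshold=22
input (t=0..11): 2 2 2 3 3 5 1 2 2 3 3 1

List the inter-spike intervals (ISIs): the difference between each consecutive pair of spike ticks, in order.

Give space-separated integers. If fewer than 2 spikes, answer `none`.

t=0: input=2 -> V=14
t=1: input=2 -> V=0 FIRE
t=2: input=2 -> V=14
t=3: input=3 -> V=0 FIRE
t=4: input=3 -> V=21
t=5: input=5 -> V=0 FIRE
t=6: input=1 -> V=7
t=7: input=2 -> V=19
t=8: input=2 -> V=0 FIRE
t=9: input=3 -> V=21
t=10: input=3 -> V=0 FIRE
t=11: input=1 -> V=7

Answer: 2 2 3 2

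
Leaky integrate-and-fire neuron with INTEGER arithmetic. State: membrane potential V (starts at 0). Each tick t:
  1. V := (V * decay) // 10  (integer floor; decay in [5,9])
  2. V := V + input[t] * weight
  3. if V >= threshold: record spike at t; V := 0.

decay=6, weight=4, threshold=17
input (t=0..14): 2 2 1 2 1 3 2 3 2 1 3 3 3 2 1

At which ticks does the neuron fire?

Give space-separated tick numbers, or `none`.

t=0: input=2 -> V=8
t=1: input=2 -> V=12
t=2: input=1 -> V=11
t=3: input=2 -> V=14
t=4: input=1 -> V=12
t=5: input=3 -> V=0 FIRE
t=6: input=2 -> V=8
t=7: input=3 -> V=16
t=8: input=2 -> V=0 FIRE
t=9: input=1 -> V=4
t=10: input=3 -> V=14
t=11: input=3 -> V=0 FIRE
t=12: input=3 -> V=12
t=13: input=2 -> V=15
t=14: input=1 -> V=13

Answer: 5 8 11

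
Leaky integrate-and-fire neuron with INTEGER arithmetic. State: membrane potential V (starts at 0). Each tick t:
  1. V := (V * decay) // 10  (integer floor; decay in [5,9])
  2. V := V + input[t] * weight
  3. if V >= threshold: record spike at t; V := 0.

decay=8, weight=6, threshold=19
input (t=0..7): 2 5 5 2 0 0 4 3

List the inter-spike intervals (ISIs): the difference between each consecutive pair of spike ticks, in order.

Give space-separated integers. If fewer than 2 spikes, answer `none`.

Answer: 1 4

Derivation:
t=0: input=2 -> V=12
t=1: input=5 -> V=0 FIRE
t=2: input=5 -> V=0 FIRE
t=3: input=2 -> V=12
t=4: input=0 -> V=9
t=5: input=0 -> V=7
t=6: input=4 -> V=0 FIRE
t=7: input=3 -> V=18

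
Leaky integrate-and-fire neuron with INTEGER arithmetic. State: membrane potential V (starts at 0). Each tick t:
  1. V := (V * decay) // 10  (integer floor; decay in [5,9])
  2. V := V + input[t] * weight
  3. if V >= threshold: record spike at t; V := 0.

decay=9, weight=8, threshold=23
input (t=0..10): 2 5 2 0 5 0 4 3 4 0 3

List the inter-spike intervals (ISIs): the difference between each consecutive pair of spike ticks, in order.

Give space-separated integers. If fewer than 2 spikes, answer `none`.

Answer: 3 2 1 1 2

Derivation:
t=0: input=2 -> V=16
t=1: input=5 -> V=0 FIRE
t=2: input=2 -> V=16
t=3: input=0 -> V=14
t=4: input=5 -> V=0 FIRE
t=5: input=0 -> V=0
t=6: input=4 -> V=0 FIRE
t=7: input=3 -> V=0 FIRE
t=8: input=4 -> V=0 FIRE
t=9: input=0 -> V=0
t=10: input=3 -> V=0 FIRE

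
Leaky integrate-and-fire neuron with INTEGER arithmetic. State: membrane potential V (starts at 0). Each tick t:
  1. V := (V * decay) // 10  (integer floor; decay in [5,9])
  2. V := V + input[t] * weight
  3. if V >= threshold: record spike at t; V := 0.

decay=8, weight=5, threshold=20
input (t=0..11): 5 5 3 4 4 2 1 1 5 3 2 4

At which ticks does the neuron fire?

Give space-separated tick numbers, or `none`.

t=0: input=5 -> V=0 FIRE
t=1: input=5 -> V=0 FIRE
t=2: input=3 -> V=15
t=3: input=4 -> V=0 FIRE
t=4: input=4 -> V=0 FIRE
t=5: input=2 -> V=10
t=6: input=1 -> V=13
t=7: input=1 -> V=15
t=8: input=5 -> V=0 FIRE
t=9: input=3 -> V=15
t=10: input=2 -> V=0 FIRE
t=11: input=4 -> V=0 FIRE

Answer: 0 1 3 4 8 10 11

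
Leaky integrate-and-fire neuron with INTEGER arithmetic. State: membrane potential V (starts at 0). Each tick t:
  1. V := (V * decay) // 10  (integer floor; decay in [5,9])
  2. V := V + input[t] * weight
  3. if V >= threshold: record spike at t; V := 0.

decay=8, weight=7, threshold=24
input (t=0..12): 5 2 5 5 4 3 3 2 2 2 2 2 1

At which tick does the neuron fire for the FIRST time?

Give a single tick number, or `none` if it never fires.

Answer: 0

Derivation:
t=0: input=5 -> V=0 FIRE
t=1: input=2 -> V=14
t=2: input=5 -> V=0 FIRE
t=3: input=5 -> V=0 FIRE
t=4: input=4 -> V=0 FIRE
t=5: input=3 -> V=21
t=6: input=3 -> V=0 FIRE
t=7: input=2 -> V=14
t=8: input=2 -> V=0 FIRE
t=9: input=2 -> V=14
t=10: input=2 -> V=0 FIRE
t=11: input=2 -> V=14
t=12: input=1 -> V=18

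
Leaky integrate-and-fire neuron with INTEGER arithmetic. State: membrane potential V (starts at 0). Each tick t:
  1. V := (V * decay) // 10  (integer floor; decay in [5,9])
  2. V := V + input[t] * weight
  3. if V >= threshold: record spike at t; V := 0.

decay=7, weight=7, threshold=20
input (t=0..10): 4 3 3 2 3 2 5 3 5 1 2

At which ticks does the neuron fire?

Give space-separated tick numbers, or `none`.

Answer: 0 1 2 4 6 7 8

Derivation:
t=0: input=4 -> V=0 FIRE
t=1: input=3 -> V=0 FIRE
t=2: input=3 -> V=0 FIRE
t=3: input=2 -> V=14
t=4: input=3 -> V=0 FIRE
t=5: input=2 -> V=14
t=6: input=5 -> V=0 FIRE
t=7: input=3 -> V=0 FIRE
t=8: input=5 -> V=0 FIRE
t=9: input=1 -> V=7
t=10: input=2 -> V=18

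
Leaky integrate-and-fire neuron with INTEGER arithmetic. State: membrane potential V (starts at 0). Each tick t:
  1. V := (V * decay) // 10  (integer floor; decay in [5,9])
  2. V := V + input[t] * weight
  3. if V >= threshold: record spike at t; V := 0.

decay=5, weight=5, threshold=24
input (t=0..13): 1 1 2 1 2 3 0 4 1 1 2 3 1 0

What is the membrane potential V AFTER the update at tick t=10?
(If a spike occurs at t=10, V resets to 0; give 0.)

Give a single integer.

t=0: input=1 -> V=5
t=1: input=1 -> V=7
t=2: input=2 -> V=13
t=3: input=1 -> V=11
t=4: input=2 -> V=15
t=5: input=3 -> V=22
t=6: input=0 -> V=11
t=7: input=4 -> V=0 FIRE
t=8: input=1 -> V=5
t=9: input=1 -> V=7
t=10: input=2 -> V=13
t=11: input=3 -> V=21
t=12: input=1 -> V=15
t=13: input=0 -> V=7

Answer: 13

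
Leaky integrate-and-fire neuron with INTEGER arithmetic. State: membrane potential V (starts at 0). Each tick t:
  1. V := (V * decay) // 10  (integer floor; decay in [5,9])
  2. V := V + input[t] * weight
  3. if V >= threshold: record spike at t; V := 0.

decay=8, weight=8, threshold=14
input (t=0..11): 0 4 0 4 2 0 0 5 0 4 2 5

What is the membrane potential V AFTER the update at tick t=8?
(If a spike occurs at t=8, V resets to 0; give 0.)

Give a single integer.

Answer: 0

Derivation:
t=0: input=0 -> V=0
t=1: input=4 -> V=0 FIRE
t=2: input=0 -> V=0
t=3: input=4 -> V=0 FIRE
t=4: input=2 -> V=0 FIRE
t=5: input=0 -> V=0
t=6: input=0 -> V=0
t=7: input=5 -> V=0 FIRE
t=8: input=0 -> V=0
t=9: input=4 -> V=0 FIRE
t=10: input=2 -> V=0 FIRE
t=11: input=5 -> V=0 FIRE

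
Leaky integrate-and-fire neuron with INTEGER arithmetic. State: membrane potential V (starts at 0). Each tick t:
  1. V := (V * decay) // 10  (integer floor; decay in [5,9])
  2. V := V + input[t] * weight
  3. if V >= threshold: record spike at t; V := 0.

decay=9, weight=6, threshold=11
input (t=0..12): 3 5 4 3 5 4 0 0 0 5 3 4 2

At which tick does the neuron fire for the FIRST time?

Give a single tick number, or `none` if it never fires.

Answer: 0

Derivation:
t=0: input=3 -> V=0 FIRE
t=1: input=5 -> V=0 FIRE
t=2: input=4 -> V=0 FIRE
t=3: input=3 -> V=0 FIRE
t=4: input=5 -> V=0 FIRE
t=5: input=4 -> V=0 FIRE
t=6: input=0 -> V=0
t=7: input=0 -> V=0
t=8: input=0 -> V=0
t=9: input=5 -> V=0 FIRE
t=10: input=3 -> V=0 FIRE
t=11: input=4 -> V=0 FIRE
t=12: input=2 -> V=0 FIRE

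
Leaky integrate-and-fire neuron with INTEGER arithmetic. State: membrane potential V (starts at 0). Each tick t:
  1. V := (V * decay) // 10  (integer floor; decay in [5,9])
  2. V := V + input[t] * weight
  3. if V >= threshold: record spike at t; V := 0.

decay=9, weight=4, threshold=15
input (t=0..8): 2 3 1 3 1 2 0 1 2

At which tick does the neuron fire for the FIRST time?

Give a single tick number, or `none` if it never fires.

Answer: 1

Derivation:
t=0: input=2 -> V=8
t=1: input=3 -> V=0 FIRE
t=2: input=1 -> V=4
t=3: input=3 -> V=0 FIRE
t=4: input=1 -> V=4
t=5: input=2 -> V=11
t=6: input=0 -> V=9
t=7: input=1 -> V=12
t=8: input=2 -> V=0 FIRE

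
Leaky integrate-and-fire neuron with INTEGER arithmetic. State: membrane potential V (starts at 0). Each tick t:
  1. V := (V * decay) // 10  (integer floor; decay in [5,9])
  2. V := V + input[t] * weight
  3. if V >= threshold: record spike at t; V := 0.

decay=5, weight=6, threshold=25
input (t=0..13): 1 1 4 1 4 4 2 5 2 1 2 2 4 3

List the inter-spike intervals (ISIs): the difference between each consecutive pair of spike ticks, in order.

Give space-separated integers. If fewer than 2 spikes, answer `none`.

t=0: input=1 -> V=6
t=1: input=1 -> V=9
t=2: input=4 -> V=0 FIRE
t=3: input=1 -> V=6
t=4: input=4 -> V=0 FIRE
t=5: input=4 -> V=24
t=6: input=2 -> V=24
t=7: input=5 -> V=0 FIRE
t=8: input=2 -> V=12
t=9: input=1 -> V=12
t=10: input=2 -> V=18
t=11: input=2 -> V=21
t=12: input=4 -> V=0 FIRE
t=13: input=3 -> V=18

Answer: 2 3 5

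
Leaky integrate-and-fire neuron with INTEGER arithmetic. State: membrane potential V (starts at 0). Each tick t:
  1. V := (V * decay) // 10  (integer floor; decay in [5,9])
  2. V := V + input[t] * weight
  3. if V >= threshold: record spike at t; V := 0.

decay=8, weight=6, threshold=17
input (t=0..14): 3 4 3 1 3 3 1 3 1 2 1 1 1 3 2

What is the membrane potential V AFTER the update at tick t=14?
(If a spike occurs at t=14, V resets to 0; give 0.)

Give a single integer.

t=0: input=3 -> V=0 FIRE
t=1: input=4 -> V=0 FIRE
t=2: input=3 -> V=0 FIRE
t=3: input=1 -> V=6
t=4: input=3 -> V=0 FIRE
t=5: input=3 -> V=0 FIRE
t=6: input=1 -> V=6
t=7: input=3 -> V=0 FIRE
t=8: input=1 -> V=6
t=9: input=2 -> V=16
t=10: input=1 -> V=0 FIRE
t=11: input=1 -> V=6
t=12: input=1 -> V=10
t=13: input=3 -> V=0 FIRE
t=14: input=2 -> V=12

Answer: 12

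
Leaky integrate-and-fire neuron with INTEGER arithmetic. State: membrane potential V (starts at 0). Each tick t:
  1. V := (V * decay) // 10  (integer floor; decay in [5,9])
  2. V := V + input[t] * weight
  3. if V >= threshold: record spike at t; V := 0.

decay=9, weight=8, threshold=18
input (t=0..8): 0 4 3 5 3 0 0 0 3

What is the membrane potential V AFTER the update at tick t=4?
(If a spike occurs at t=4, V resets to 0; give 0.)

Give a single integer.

t=0: input=0 -> V=0
t=1: input=4 -> V=0 FIRE
t=2: input=3 -> V=0 FIRE
t=3: input=5 -> V=0 FIRE
t=4: input=3 -> V=0 FIRE
t=5: input=0 -> V=0
t=6: input=0 -> V=0
t=7: input=0 -> V=0
t=8: input=3 -> V=0 FIRE

Answer: 0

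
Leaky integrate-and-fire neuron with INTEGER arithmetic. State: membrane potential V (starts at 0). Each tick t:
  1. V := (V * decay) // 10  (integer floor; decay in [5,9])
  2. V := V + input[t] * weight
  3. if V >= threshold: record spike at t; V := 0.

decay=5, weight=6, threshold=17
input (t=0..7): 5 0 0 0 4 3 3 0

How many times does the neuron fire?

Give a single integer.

t=0: input=5 -> V=0 FIRE
t=1: input=0 -> V=0
t=2: input=0 -> V=0
t=3: input=0 -> V=0
t=4: input=4 -> V=0 FIRE
t=5: input=3 -> V=0 FIRE
t=6: input=3 -> V=0 FIRE
t=7: input=0 -> V=0

Answer: 4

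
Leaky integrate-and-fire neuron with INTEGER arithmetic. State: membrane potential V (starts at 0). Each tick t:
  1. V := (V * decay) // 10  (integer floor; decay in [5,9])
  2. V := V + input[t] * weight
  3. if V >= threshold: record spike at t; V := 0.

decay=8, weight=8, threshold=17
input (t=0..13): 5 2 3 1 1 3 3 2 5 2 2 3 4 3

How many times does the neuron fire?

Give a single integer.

Answer: 9

Derivation:
t=0: input=5 -> V=0 FIRE
t=1: input=2 -> V=16
t=2: input=3 -> V=0 FIRE
t=3: input=1 -> V=8
t=4: input=1 -> V=14
t=5: input=3 -> V=0 FIRE
t=6: input=3 -> V=0 FIRE
t=7: input=2 -> V=16
t=8: input=5 -> V=0 FIRE
t=9: input=2 -> V=16
t=10: input=2 -> V=0 FIRE
t=11: input=3 -> V=0 FIRE
t=12: input=4 -> V=0 FIRE
t=13: input=3 -> V=0 FIRE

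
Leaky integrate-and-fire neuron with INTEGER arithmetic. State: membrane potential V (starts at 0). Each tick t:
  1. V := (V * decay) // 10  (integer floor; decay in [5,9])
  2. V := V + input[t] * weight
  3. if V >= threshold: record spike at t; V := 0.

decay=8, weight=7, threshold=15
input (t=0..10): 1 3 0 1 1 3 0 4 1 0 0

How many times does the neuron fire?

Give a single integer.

Answer: 3

Derivation:
t=0: input=1 -> V=7
t=1: input=3 -> V=0 FIRE
t=2: input=0 -> V=0
t=3: input=1 -> V=7
t=4: input=1 -> V=12
t=5: input=3 -> V=0 FIRE
t=6: input=0 -> V=0
t=7: input=4 -> V=0 FIRE
t=8: input=1 -> V=7
t=9: input=0 -> V=5
t=10: input=0 -> V=4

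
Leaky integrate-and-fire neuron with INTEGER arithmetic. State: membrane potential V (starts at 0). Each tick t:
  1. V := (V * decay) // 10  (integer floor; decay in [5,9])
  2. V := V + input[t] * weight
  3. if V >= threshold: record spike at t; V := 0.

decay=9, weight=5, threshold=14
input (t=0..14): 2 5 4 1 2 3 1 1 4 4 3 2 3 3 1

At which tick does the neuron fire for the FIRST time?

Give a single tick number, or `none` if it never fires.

t=0: input=2 -> V=10
t=1: input=5 -> V=0 FIRE
t=2: input=4 -> V=0 FIRE
t=3: input=1 -> V=5
t=4: input=2 -> V=0 FIRE
t=5: input=3 -> V=0 FIRE
t=6: input=1 -> V=5
t=7: input=1 -> V=9
t=8: input=4 -> V=0 FIRE
t=9: input=4 -> V=0 FIRE
t=10: input=3 -> V=0 FIRE
t=11: input=2 -> V=10
t=12: input=3 -> V=0 FIRE
t=13: input=3 -> V=0 FIRE
t=14: input=1 -> V=5

Answer: 1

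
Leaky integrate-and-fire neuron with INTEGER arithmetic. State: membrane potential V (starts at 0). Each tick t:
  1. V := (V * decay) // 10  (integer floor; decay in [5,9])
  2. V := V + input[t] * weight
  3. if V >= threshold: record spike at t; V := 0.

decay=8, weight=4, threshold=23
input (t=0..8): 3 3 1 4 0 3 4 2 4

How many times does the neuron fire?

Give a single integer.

Answer: 2

Derivation:
t=0: input=3 -> V=12
t=1: input=3 -> V=21
t=2: input=1 -> V=20
t=3: input=4 -> V=0 FIRE
t=4: input=0 -> V=0
t=5: input=3 -> V=12
t=6: input=4 -> V=0 FIRE
t=7: input=2 -> V=8
t=8: input=4 -> V=22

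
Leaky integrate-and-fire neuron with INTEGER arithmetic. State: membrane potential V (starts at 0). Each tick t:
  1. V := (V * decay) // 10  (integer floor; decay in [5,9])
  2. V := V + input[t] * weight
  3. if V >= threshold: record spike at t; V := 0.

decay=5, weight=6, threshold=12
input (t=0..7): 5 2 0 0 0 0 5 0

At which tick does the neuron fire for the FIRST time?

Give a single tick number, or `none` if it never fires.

t=0: input=5 -> V=0 FIRE
t=1: input=2 -> V=0 FIRE
t=2: input=0 -> V=0
t=3: input=0 -> V=0
t=4: input=0 -> V=0
t=5: input=0 -> V=0
t=6: input=5 -> V=0 FIRE
t=7: input=0 -> V=0

Answer: 0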